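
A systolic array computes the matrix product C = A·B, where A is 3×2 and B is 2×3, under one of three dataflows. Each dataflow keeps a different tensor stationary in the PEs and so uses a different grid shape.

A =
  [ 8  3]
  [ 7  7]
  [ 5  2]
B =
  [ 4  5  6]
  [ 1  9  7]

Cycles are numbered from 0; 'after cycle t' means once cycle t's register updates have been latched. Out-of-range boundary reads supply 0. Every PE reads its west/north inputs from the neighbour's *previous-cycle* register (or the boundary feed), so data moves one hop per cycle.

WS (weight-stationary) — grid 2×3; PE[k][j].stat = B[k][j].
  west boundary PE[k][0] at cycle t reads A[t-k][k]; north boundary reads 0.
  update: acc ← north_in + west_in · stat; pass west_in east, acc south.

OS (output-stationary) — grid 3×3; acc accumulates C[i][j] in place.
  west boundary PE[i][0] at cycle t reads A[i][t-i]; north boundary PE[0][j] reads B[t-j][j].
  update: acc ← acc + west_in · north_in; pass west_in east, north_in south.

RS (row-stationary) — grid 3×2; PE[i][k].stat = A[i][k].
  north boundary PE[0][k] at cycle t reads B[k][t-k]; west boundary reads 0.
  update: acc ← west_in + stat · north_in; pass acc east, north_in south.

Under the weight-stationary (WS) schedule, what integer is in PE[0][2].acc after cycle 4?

WS on a 2×3 grid — tracing PE[0][2] and its feeders:
  0: (0,1).acc=0  regs=<0,0>
  0: (0,2).acc=0  regs=<0,0>
  1: (0,1).acc=40  regs=<8,40>
  1: (0,2).acc=0  regs=<0,0>
  2: (0,1).acc=35  regs=<7,35>
  2: (0,2).acc=48  regs=<8,48>
  3: (0,1).acc=25  regs=<5,25>
  3: (0,2).acc=42  regs=<7,42>
  4: (0,1).acc=0  regs=<0,0>
  4: (0,2).acc=30  regs=<5,30>

PE[0][2].acc = 30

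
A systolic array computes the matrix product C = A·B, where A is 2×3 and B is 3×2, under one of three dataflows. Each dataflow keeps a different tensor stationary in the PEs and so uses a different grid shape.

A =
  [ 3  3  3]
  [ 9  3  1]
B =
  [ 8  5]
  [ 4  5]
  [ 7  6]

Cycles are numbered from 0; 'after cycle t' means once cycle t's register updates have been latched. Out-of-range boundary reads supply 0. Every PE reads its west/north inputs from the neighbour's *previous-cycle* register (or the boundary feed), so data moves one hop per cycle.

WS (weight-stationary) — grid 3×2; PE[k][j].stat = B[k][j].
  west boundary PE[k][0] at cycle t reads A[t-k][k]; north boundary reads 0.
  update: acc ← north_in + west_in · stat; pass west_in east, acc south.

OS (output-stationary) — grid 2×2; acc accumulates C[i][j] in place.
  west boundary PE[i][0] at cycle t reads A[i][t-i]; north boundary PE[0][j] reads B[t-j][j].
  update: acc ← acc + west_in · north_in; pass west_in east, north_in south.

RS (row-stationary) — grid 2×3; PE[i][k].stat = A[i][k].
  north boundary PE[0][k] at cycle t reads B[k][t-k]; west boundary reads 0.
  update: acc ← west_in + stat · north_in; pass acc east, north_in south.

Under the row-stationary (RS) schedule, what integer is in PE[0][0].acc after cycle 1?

RS on a 2×3 grid — tracing PE[0][0] and its feeders:
  after 0 — PE[0][0] acc=24, pass-E 24, pass-S 8
  after 1 — PE[0][0] acc=15, pass-E 15, pass-S 5

PE[0][0].acc = 15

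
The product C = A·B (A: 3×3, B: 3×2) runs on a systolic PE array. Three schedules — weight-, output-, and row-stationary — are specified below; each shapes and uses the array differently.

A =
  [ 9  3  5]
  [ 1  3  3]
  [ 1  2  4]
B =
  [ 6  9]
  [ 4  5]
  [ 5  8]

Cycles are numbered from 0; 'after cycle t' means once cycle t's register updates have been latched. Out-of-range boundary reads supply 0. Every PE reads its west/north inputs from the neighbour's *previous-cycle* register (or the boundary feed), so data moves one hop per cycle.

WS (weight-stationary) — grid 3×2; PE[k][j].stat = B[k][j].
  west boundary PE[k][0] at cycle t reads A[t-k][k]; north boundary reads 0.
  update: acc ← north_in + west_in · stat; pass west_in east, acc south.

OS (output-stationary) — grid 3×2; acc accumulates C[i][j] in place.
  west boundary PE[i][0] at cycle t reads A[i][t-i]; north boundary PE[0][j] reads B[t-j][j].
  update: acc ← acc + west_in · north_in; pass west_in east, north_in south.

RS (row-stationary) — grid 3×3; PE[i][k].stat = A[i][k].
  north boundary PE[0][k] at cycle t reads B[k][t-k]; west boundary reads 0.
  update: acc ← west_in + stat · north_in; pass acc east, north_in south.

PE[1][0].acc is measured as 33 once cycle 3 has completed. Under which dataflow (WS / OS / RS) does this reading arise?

dataflow = OS

Under WS (3×2), PE[1][0]:
  step 0 · PE1,0: acc=0; fwd→0 fwd↓0
  step 1 · PE1,0: acc=66; fwd→3 fwd↓66
  step 2 · PE1,0: acc=18; fwd→3 fwd↓18
  step 3 · PE1,0: acc=14; fwd→2 fwd↓14
Under OS (3×2), PE[1][0]:
  step 0 · PE1,0: acc=0; fwd→0 fwd↓0
  step 1 · PE1,0: acc=6; fwd→1 fwd↓6
  step 2 · PE1,0: acc=18; fwd→3 fwd↓4
  step 3 · PE1,0: acc=33; fwd→3 fwd↓5
Under RS (3×3), PE[1][0]:
  step 0 · PE1,0: acc=0; fwd→0 fwd↓0
  step 1 · PE1,0: acc=6; fwd→6 fwd↓6
  step 2 · PE1,0: acc=9; fwd→9 fwd↓9
  step 3 · PE1,0: acc=0; fwd→0 fwd↓0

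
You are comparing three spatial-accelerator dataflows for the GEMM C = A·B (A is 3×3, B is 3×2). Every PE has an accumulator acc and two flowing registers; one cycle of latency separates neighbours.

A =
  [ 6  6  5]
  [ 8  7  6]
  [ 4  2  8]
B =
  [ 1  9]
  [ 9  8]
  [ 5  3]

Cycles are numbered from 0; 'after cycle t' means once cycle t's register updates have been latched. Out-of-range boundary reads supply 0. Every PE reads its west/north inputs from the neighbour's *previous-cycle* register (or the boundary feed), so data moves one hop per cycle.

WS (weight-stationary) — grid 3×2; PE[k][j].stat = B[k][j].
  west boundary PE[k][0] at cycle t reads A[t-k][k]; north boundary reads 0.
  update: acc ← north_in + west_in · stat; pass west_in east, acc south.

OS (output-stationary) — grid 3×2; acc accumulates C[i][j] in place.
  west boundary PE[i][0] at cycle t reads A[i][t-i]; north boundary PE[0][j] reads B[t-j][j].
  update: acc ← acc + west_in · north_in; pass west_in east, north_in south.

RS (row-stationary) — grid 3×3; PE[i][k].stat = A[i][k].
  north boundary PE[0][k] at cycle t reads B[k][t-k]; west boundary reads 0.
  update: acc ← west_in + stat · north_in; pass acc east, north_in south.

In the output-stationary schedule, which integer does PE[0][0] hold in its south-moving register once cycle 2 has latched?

register = 5

OS on a 3×2 grid — tracing PE[0][0] and its feeders:
  @0  [0,0]  acc 6  |  →6  ↓1
  @1  [0,0]  acc 60  |  →6  ↓9
  @2  [0,0]  acc 85  |  →5  ↓5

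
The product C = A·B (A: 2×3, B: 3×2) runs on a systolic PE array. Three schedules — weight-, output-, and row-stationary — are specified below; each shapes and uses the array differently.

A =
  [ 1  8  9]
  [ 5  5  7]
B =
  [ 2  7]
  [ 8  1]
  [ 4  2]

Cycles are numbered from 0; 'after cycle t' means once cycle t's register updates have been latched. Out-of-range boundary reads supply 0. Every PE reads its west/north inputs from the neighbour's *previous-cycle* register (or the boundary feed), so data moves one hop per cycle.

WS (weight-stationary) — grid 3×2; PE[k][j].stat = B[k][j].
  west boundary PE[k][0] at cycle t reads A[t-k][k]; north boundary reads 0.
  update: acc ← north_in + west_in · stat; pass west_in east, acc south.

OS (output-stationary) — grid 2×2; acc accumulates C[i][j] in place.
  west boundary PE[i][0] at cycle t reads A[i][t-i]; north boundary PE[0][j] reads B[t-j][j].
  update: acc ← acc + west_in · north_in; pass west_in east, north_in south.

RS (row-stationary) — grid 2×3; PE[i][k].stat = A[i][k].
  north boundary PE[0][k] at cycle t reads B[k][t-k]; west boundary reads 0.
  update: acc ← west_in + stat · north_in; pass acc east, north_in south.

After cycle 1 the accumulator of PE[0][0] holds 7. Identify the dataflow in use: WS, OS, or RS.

WS [3×2] PE[0][0] across cycles:
  step 0 · PE0,0: acc=2; fwd→1 fwd↓2
  step 1 · PE0,0: acc=10; fwd→5 fwd↓10
OS [2×2] PE[0][0] across cycles:
  step 0 · PE0,0: acc=2; fwd→1 fwd↓2
  step 1 · PE0,0: acc=66; fwd→8 fwd↓8
RS [2×3] PE[0][0] across cycles:
  step 0 · PE0,0: acc=2; fwd→2 fwd↓2
  step 1 · PE0,0: acc=7; fwd→7 fwd↓7

dataflow = RS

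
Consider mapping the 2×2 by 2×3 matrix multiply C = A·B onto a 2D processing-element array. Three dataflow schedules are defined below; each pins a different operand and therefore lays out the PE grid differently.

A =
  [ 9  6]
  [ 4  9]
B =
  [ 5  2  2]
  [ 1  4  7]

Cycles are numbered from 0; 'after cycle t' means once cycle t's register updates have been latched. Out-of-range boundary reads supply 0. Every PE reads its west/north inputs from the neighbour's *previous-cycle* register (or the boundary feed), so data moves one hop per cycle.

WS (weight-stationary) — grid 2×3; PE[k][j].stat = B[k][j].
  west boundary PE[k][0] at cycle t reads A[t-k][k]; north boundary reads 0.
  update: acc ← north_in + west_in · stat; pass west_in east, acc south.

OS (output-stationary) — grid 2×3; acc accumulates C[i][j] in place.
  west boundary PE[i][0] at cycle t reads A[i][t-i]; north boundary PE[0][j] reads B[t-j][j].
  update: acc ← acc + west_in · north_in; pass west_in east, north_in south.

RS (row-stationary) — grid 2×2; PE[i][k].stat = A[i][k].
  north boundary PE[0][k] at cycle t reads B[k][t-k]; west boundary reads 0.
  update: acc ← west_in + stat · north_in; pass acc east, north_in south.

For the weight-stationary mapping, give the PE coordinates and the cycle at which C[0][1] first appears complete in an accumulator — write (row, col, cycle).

Under WS, C[0][1] lands at PE[1][1]:
  step 0 · PE1,1: acc=0; fwd→0 fwd↓0
  step 1 · PE1,1: acc=0; fwd→0 fwd↓0
  step 2 · PE1,1: acc=42; fwd→6 fwd↓42

(row, col, cycle) = (1, 1, 2)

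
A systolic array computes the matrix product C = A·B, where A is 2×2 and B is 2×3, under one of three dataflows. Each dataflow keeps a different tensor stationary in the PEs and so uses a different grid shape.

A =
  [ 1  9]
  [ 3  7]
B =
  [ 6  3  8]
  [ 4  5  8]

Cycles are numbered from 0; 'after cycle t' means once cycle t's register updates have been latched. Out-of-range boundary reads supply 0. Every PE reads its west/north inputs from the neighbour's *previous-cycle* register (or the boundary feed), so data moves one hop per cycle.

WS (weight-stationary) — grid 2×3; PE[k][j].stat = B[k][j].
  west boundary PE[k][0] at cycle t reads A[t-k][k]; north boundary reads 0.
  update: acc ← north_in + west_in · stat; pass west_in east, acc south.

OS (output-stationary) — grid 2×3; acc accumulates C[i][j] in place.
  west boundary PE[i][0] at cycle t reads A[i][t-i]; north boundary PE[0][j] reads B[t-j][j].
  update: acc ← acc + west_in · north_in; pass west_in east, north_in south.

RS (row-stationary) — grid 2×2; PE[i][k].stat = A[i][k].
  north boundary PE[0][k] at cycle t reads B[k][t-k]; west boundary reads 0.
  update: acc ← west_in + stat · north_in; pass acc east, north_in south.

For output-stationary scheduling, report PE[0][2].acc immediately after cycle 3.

PE[0][2].acc = 80

Tracing OS — 2×3 array, target PE[0][2]:
  c0 r0c1: 0 / 0 / 0
  c0 r0c2: 0 / 0 / 0
  c1 r0c1: 3 / 1 / 3
  c1 r0c2: 0 / 0 / 0
  c2 r0c1: 48 / 9 / 5
  c2 r0c2: 8 / 1 / 8
  c3 r0c1: 48 / 0 / 0
  c3 r0c2: 80 / 9 / 8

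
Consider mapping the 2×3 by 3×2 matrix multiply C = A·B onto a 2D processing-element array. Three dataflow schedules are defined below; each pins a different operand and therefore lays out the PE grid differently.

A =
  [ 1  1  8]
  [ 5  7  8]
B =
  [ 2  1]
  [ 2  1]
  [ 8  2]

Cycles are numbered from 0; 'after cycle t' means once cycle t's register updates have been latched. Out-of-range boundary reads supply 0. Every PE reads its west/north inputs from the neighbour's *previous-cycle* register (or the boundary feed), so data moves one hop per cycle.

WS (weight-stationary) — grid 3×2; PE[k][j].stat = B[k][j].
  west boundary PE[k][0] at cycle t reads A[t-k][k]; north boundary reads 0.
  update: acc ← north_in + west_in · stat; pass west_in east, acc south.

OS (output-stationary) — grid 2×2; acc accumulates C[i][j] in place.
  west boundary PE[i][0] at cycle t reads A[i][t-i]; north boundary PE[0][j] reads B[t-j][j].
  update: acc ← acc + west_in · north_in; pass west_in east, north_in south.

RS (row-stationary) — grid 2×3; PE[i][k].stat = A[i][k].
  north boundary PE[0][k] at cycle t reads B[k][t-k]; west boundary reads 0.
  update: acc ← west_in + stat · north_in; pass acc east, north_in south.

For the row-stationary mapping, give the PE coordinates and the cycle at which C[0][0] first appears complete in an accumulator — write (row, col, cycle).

Under RS, C[0][0] lands at PE[0][2]:
  [0] (0,2) acc=0 (h:0 v:0)
  [1] (0,2) acc=0 (h:0 v:0)
  [2] (0,2) acc=68 (h:68 v:8)

(row, col, cycle) = (0, 2, 2)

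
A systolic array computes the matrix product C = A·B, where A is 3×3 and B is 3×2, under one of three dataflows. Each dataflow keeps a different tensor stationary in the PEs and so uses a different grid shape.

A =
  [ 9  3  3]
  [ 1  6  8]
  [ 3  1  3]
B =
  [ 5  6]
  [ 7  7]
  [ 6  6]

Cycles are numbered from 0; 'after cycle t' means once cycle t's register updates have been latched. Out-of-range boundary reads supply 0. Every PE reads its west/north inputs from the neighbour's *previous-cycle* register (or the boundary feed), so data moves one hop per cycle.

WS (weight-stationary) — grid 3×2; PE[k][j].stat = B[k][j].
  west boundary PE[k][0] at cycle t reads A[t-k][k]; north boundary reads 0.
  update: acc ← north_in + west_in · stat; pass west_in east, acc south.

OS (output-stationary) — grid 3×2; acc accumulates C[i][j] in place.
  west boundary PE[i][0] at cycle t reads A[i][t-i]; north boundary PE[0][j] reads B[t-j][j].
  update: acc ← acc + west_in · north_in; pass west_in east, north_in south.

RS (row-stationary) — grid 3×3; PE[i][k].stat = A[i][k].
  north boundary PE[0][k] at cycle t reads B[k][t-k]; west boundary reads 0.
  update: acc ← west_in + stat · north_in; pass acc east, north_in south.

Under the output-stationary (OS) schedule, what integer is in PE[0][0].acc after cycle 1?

OS on a 3×2 grid — tracing PE[0][0] and its feeders:
  0: (0,0).acc=45  regs=<9,5>
  1: (0,0).acc=66  regs=<3,7>

PE[0][0].acc = 66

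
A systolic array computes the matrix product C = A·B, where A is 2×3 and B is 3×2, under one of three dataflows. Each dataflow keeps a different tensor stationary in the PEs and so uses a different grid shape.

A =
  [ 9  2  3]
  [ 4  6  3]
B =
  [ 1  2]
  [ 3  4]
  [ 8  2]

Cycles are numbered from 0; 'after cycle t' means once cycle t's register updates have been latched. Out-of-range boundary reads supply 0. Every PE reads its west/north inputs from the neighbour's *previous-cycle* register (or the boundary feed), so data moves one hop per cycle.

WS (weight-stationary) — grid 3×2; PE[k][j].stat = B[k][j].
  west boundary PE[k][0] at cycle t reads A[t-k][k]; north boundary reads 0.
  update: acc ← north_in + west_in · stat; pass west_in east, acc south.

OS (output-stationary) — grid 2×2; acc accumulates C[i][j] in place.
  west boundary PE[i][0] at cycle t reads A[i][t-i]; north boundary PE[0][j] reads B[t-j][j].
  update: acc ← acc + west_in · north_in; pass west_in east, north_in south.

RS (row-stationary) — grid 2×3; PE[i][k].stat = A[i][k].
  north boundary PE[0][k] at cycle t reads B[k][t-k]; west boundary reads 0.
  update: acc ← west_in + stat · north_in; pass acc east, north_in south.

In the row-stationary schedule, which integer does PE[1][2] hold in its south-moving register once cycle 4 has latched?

RS (2×3). Following PE[1][2] plus its west/north inputs:
  0: (0,2).acc=0  regs=<0,0>
  0: (1,1).acc=0  regs=<0,0>
  0: (1,2).acc=0  regs=<0,0>
  1: (0,2).acc=0  regs=<0,0>
  1: (1,1).acc=0  regs=<0,0>
  1: (1,2).acc=0  regs=<0,0>
  2: (0,2).acc=39  regs=<39,8>
  2: (1,1).acc=22  regs=<22,3>
  2: (1,2).acc=0  regs=<0,0>
  3: (0,2).acc=32  regs=<32,2>
  3: (1,1).acc=32  regs=<32,4>
  3: (1,2).acc=46  regs=<46,8>
  4: (0,2).acc=0  regs=<0,0>
  4: (1,1).acc=0  regs=<0,0>
  4: (1,2).acc=38  regs=<38,2>

register = 2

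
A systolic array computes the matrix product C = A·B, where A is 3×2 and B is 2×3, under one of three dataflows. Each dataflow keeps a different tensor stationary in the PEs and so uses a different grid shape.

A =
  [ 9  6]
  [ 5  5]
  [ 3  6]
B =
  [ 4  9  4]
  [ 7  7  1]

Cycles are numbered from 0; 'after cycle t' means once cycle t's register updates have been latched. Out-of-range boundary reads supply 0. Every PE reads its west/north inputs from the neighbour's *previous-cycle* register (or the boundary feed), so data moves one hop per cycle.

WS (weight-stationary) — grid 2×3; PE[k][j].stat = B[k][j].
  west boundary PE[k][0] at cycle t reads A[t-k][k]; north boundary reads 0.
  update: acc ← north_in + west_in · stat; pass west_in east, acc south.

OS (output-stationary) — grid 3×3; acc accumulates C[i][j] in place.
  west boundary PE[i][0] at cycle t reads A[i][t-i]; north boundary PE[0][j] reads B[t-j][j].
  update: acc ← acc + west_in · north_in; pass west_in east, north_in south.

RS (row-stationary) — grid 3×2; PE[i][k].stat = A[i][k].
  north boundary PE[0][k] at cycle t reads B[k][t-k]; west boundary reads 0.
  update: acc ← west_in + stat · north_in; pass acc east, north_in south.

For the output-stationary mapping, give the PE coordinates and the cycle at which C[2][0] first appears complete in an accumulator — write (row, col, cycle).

OS — PE[2][0] is where C[2][0] collects:
  cycle 0: PE[2][0] → acc 0, east 0, south 0
  cycle 1: PE[2][0] → acc 0, east 0, south 0
  cycle 2: PE[2][0] → acc 12, east 3, south 4
  cycle 3: PE[2][0] → acc 54, east 6, south 7

(row, col, cycle) = (2, 0, 3)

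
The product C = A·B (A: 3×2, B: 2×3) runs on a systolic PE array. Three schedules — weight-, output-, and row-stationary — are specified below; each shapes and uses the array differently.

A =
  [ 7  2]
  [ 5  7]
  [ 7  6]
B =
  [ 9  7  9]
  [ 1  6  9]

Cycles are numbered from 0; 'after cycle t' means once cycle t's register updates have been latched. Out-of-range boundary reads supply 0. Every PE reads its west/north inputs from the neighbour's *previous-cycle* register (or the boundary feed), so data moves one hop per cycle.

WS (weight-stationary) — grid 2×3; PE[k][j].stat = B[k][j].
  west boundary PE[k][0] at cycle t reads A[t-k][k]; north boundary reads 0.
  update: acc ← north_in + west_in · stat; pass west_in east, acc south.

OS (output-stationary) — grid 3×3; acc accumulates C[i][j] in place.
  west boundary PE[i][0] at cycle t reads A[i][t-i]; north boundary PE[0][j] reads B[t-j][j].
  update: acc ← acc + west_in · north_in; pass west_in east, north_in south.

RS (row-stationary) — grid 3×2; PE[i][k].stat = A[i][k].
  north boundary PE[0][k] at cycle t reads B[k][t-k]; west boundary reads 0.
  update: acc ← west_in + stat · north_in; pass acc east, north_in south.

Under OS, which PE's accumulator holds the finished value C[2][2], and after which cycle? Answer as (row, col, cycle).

(row, col, cycle) = (2, 2, 5)

OS: C[2][2] accumulates in PE[2][2]:
  after 0 — PE[2][2] acc=0, pass-E 0, pass-S 0
  after 1 — PE[2][2] acc=0, pass-E 0, pass-S 0
  after 2 — PE[2][2] acc=0, pass-E 0, pass-S 0
  after 3 — PE[2][2] acc=0, pass-E 0, pass-S 0
  after 4 — PE[2][2] acc=63, pass-E 7, pass-S 9
  after 5 — PE[2][2] acc=117, pass-E 6, pass-S 9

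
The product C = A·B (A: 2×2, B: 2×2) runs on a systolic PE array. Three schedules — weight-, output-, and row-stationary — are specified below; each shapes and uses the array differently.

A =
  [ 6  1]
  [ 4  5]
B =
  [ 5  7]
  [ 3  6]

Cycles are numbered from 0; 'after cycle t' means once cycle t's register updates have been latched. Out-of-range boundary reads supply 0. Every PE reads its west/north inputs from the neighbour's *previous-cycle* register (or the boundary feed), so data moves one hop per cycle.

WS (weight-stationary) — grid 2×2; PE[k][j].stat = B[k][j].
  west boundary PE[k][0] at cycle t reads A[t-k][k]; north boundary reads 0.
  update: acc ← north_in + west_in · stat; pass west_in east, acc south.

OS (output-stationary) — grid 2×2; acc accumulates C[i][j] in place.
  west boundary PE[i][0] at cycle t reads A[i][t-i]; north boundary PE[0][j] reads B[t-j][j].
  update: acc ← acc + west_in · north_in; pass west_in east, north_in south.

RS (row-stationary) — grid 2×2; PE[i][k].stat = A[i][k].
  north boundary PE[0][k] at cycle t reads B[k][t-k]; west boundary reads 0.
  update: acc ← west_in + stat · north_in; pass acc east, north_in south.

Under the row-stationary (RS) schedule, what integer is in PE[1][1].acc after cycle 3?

RS (2×2). Following PE[1][1] plus its west/north inputs:
  c0 r0c1: 0 / 0 / 0
  c0 r1c0: 0 / 0 / 0
  c0 r1c1: 0 / 0 / 0
  c1 r0c1: 33 / 33 / 3
  c1 r1c0: 20 / 20 / 5
  c1 r1c1: 0 / 0 / 0
  c2 r0c1: 48 / 48 / 6
  c2 r1c0: 28 / 28 / 7
  c2 r1c1: 35 / 35 / 3
  c3 r0c1: 0 / 0 / 0
  c3 r1c0: 0 / 0 / 0
  c3 r1c1: 58 / 58 / 6

PE[1][1].acc = 58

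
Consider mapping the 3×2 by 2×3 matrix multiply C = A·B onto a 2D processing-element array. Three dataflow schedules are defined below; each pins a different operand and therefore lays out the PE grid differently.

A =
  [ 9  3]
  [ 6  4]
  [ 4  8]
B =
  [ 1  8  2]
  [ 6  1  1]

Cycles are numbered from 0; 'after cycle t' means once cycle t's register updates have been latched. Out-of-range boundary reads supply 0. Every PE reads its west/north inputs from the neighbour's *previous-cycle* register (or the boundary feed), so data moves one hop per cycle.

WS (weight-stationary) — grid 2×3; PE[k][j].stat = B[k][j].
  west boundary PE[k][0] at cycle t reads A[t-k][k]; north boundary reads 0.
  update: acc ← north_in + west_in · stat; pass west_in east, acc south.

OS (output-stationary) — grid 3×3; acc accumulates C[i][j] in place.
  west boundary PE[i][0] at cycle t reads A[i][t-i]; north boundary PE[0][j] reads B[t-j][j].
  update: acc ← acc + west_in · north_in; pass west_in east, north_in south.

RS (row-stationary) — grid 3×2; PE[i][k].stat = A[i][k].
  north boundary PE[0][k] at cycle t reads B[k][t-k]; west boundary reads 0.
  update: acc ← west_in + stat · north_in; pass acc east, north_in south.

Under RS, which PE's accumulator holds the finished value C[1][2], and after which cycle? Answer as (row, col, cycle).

Under RS, C[1][2] lands at PE[1][1]:
  @0  [1,1]  acc 0  |  →0  ↓0
  @1  [1,1]  acc 0  |  →0  ↓0
  @2  [1,1]  acc 30  |  →30  ↓6
  @3  [1,1]  acc 52  |  →52  ↓1
  @4  [1,1]  acc 16  |  →16  ↓1

(row, col, cycle) = (1, 1, 4)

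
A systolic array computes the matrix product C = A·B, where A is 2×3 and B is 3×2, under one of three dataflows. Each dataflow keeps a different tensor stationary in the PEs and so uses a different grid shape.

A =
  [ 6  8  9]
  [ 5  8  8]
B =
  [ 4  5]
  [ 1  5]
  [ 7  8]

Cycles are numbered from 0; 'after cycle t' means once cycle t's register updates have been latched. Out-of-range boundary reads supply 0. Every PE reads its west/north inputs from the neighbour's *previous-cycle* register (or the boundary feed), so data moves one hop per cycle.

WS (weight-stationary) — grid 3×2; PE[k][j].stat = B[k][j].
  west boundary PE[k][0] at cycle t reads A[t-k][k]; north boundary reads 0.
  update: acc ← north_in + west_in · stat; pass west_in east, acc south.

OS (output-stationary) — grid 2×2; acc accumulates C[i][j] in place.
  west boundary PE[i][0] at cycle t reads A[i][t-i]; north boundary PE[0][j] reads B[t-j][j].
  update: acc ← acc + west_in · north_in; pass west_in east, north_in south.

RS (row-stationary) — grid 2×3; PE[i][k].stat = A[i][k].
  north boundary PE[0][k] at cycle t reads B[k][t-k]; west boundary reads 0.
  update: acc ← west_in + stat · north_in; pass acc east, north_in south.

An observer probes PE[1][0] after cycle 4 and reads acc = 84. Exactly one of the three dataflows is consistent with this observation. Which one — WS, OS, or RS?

— WS: 3×2; PE[1][0] trace:
  step 0 · PE1,0: acc=0; fwd→0 fwd↓0
  step 1 · PE1,0: acc=32; fwd→8 fwd↓32
  step 2 · PE1,0: acc=28; fwd→8 fwd↓28
  step 3 · PE1,0: acc=0; fwd→0 fwd↓0
  step 4 · PE1,0: acc=0; fwd→0 fwd↓0
— OS: 2×2; PE[1][0] trace:
  step 0 · PE1,0: acc=0; fwd→0 fwd↓0
  step 1 · PE1,0: acc=20; fwd→5 fwd↓4
  step 2 · PE1,0: acc=28; fwd→8 fwd↓1
  step 3 · PE1,0: acc=84; fwd→8 fwd↓7
  step 4 · PE1,0: acc=84; fwd→0 fwd↓0
— RS: 2×3; PE[1][0] trace:
  step 0 · PE1,0: acc=0; fwd→0 fwd↓0
  step 1 · PE1,0: acc=20; fwd→20 fwd↓4
  step 2 · PE1,0: acc=25; fwd→25 fwd↓5
  step 3 · PE1,0: acc=0; fwd→0 fwd↓0
  step 4 · PE1,0: acc=0; fwd→0 fwd↓0

dataflow = OS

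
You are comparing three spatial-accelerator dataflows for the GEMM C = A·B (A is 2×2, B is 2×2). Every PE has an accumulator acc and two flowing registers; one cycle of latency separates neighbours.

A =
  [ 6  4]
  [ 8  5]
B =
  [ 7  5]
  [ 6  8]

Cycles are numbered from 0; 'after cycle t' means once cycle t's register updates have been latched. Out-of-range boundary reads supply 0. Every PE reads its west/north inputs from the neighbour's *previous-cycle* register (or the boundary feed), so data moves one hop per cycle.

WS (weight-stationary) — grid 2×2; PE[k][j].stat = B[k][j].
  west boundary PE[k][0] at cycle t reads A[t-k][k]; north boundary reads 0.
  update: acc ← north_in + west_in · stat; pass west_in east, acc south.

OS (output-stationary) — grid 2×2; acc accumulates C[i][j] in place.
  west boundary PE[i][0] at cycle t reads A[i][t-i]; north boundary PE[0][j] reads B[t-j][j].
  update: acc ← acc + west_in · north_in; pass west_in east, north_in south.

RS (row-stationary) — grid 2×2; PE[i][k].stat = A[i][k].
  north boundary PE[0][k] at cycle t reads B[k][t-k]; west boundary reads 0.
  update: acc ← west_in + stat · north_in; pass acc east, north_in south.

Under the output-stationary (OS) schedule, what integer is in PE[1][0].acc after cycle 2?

OS 2×2: PE[1][0] cycle-by-cycle (with neighbour feeds):
  c0 r0c0: 42 / 6 / 7
  c0 r1c0: 0 / 0 / 0
  c1 r0c0: 66 / 4 / 6
  c1 r1c0: 56 / 8 / 7
  c2 r0c0: 66 / 0 / 0
  c2 r1c0: 86 / 5 / 6

PE[1][0].acc = 86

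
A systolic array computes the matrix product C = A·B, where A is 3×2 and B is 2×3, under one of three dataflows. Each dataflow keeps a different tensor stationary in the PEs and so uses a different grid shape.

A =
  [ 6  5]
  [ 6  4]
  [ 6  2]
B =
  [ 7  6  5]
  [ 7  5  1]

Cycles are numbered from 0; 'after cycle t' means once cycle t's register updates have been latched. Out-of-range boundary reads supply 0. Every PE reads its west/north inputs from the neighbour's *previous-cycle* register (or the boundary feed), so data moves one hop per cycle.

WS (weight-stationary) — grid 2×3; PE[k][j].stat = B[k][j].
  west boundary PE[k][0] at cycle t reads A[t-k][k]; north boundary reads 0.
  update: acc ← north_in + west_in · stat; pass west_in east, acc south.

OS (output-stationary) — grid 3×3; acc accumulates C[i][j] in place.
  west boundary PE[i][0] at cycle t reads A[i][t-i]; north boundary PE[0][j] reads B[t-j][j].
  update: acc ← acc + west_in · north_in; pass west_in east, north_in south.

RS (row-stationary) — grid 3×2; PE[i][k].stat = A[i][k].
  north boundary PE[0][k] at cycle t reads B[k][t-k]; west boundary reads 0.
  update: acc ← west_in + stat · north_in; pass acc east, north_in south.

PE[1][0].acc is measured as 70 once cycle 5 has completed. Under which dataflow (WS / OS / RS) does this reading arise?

dataflow = OS

WS [2×3] PE[1][0] across cycles:
  c0 r1c0: 0 / 0 / 0
  c1 r1c0: 77 / 5 / 77
  c2 r1c0: 70 / 4 / 70
  c3 r1c0: 56 / 2 / 56
  c4 r1c0: 0 / 0 / 0
  c5 r1c0: 0 / 0 / 0
OS [3×3] PE[1][0] across cycles:
  c0 r1c0: 0 / 0 / 0
  c1 r1c0: 42 / 6 / 7
  c2 r1c0: 70 / 4 / 7
  c3 r1c0: 70 / 0 / 0
  c4 r1c0: 70 / 0 / 0
  c5 r1c0: 70 / 0 / 0
RS [3×2] PE[1][0] across cycles:
  c0 r1c0: 0 / 0 / 0
  c1 r1c0: 42 / 42 / 7
  c2 r1c0: 36 / 36 / 6
  c3 r1c0: 30 / 30 / 5
  c4 r1c0: 0 / 0 / 0
  c5 r1c0: 0 / 0 / 0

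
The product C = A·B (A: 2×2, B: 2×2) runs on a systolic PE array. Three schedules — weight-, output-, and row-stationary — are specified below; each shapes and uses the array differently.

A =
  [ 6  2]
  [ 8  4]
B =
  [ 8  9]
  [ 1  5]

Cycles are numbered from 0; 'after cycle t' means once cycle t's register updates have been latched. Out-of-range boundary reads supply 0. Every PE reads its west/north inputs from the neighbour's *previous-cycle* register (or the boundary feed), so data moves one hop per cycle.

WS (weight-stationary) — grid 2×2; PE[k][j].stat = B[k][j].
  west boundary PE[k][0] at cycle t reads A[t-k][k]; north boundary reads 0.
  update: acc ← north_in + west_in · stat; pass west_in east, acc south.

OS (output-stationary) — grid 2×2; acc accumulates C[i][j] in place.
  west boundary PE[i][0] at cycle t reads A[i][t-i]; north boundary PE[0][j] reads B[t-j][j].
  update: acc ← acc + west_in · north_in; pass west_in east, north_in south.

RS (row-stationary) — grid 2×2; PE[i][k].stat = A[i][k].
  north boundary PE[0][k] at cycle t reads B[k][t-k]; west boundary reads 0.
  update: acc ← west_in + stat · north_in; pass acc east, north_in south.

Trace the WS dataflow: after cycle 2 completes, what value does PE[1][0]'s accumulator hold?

WS on a 2×2 grid — tracing PE[1][0] and its feeders:
  step 0 · PE0,0: acc=48; fwd→6 fwd↓48
  step 0 · PE1,0: acc=0; fwd→0 fwd↓0
  step 1 · PE0,0: acc=64; fwd→8 fwd↓64
  step 1 · PE1,0: acc=50; fwd→2 fwd↓50
  step 2 · PE0,0: acc=0; fwd→0 fwd↓0
  step 2 · PE1,0: acc=68; fwd→4 fwd↓68

PE[1][0].acc = 68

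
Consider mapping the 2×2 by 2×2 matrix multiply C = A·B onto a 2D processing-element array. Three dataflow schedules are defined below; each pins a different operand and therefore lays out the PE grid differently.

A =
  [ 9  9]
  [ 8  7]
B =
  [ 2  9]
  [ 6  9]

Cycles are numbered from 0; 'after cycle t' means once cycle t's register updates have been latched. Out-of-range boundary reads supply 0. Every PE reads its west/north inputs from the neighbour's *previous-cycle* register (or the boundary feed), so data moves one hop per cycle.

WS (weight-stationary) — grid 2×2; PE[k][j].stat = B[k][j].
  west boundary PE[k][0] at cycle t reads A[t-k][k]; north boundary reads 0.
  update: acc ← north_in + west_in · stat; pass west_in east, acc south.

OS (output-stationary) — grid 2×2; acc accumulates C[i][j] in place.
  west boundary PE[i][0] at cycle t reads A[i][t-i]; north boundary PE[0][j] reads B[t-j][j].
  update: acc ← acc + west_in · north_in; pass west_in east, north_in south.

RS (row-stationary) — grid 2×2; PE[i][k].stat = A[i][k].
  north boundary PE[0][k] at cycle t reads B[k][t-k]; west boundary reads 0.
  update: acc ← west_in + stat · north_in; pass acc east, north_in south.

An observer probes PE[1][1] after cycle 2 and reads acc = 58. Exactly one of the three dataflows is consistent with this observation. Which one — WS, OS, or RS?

dataflow = RS

Under WS (2×2), PE[1][1]:
  c0 r1c1: 0 / 0 / 0
  c1 r1c1: 0 / 0 / 0
  c2 r1c1: 162 / 9 / 162
Under OS (2×2), PE[1][1]:
  c0 r1c1: 0 / 0 / 0
  c1 r1c1: 0 / 0 / 0
  c2 r1c1: 72 / 8 / 9
Under RS (2×2), PE[1][1]:
  c0 r1c1: 0 / 0 / 0
  c1 r1c1: 0 / 0 / 0
  c2 r1c1: 58 / 58 / 6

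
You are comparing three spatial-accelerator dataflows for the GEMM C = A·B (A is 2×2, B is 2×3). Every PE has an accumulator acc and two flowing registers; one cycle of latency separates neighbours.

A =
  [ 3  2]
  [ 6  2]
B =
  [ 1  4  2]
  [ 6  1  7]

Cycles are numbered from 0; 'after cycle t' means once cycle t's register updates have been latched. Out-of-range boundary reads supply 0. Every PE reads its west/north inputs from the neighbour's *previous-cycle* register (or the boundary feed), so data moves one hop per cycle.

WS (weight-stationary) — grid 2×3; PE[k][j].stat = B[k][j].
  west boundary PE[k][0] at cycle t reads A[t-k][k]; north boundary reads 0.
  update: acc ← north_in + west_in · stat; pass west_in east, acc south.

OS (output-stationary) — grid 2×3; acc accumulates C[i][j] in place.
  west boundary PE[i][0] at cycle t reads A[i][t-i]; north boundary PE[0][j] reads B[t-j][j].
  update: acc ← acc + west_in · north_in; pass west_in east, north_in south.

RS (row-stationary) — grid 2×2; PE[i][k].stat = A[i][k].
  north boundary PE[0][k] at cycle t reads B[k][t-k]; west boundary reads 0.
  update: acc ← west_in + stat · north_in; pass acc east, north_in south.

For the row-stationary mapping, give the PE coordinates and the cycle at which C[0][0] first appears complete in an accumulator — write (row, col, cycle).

RS: C[0][0] accumulates in PE[0][1]:
  c0 r0c1: 0 / 0 / 0
  c1 r0c1: 15 / 15 / 6

(row, col, cycle) = (0, 1, 1)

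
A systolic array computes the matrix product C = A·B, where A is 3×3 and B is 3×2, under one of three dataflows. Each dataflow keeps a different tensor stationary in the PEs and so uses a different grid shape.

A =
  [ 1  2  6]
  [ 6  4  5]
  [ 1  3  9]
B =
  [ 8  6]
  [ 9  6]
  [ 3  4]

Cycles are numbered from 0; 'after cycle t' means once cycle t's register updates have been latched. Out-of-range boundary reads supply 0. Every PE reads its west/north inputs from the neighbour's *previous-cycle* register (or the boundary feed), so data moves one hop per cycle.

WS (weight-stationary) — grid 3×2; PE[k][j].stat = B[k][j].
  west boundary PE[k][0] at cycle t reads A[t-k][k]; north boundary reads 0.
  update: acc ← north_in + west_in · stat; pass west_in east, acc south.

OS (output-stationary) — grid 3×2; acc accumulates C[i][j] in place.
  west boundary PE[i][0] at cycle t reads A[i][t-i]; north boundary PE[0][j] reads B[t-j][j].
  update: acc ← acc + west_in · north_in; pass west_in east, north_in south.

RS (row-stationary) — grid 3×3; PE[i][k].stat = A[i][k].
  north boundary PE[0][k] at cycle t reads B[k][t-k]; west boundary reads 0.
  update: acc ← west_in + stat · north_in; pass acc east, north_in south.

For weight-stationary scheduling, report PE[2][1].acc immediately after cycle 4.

WS (3×2). Following PE[2][1] plus its west/north inputs:
  [0] (1,1) acc=0 (h:0 v:0)
  [0] (2,0) acc=0 (h:0 v:0)
  [0] (2,1) acc=0 (h:0 v:0)
  [1] (1,1) acc=0 (h:0 v:0)
  [1] (2,0) acc=0 (h:0 v:0)
  [1] (2,1) acc=0 (h:0 v:0)
  [2] (1,1) acc=18 (h:2 v:18)
  [2] (2,0) acc=44 (h:6 v:44)
  [2] (2,1) acc=0 (h:0 v:0)
  [3] (1,1) acc=60 (h:4 v:60)
  [3] (2,0) acc=99 (h:5 v:99)
  [3] (2,1) acc=42 (h:6 v:42)
  [4] (1,1) acc=24 (h:3 v:24)
  [4] (2,0) acc=62 (h:9 v:62)
  [4] (2,1) acc=80 (h:5 v:80)

PE[2][1].acc = 80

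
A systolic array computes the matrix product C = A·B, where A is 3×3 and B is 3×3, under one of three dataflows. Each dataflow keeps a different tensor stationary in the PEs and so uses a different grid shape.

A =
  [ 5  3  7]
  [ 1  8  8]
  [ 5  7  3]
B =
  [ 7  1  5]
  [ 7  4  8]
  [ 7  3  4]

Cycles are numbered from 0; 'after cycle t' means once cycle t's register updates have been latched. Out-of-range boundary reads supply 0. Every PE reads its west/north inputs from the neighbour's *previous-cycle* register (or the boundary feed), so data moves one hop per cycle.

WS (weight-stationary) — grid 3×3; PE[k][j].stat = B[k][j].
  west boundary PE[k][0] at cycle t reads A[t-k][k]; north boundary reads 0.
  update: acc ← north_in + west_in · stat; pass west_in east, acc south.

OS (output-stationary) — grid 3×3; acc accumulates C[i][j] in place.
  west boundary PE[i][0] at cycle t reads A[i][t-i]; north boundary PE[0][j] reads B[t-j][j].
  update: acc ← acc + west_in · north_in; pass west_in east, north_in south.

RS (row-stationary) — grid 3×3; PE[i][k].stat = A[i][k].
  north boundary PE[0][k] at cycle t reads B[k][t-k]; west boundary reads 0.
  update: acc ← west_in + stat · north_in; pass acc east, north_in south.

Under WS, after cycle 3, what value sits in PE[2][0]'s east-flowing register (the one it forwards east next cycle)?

WS 3×3: PE[2][0] cycle-by-cycle (with neighbour feeds):
  cycle 0: PE[1][0] → acc 0, east 0, south 0
  cycle 0: PE[2][0] → acc 0, east 0, south 0
  cycle 1: PE[1][0] → acc 56, east 3, south 56
  cycle 1: PE[2][0] → acc 0, east 0, south 0
  cycle 2: PE[1][0] → acc 63, east 8, south 63
  cycle 2: PE[2][0] → acc 105, east 7, south 105
  cycle 3: PE[1][0] → acc 84, east 7, south 84
  cycle 3: PE[2][0] → acc 119, east 8, south 119

register = 8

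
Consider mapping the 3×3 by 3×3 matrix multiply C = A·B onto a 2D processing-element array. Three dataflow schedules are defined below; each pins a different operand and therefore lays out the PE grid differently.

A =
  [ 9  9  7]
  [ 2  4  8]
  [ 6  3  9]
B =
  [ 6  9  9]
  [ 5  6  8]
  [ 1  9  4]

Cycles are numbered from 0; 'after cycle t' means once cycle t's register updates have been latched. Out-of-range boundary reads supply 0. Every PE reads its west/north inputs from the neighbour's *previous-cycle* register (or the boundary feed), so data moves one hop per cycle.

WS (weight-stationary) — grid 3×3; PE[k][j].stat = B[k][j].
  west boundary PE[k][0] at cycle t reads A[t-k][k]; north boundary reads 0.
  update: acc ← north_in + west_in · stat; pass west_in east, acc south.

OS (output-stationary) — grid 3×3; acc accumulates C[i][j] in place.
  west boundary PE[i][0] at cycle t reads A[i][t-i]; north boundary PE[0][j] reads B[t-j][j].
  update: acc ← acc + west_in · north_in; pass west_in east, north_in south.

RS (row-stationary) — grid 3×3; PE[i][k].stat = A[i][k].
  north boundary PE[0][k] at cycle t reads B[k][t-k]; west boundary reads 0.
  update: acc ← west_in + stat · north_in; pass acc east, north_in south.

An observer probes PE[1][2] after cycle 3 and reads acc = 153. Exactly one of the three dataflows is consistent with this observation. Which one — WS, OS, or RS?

— WS: 3×3; PE[1][2] trace:
  t=0 PE[1][2]: acc=0 h=0 v=0
  t=1 PE[1][2]: acc=0 h=0 v=0
  t=2 PE[1][2]: acc=0 h=0 v=0
  t=3 PE[1][2]: acc=153 h=9 v=153
— OS: 3×3; PE[1][2] trace:
  t=0 PE[1][2]: acc=0 h=0 v=0
  t=1 PE[1][2]: acc=0 h=0 v=0
  t=2 PE[1][2]: acc=0 h=0 v=0
  t=3 PE[1][2]: acc=18 h=2 v=9
— RS: 3×3; PE[1][2] trace:
  t=0 PE[1][2]: acc=0 h=0 v=0
  t=1 PE[1][2]: acc=0 h=0 v=0
  t=2 PE[1][2]: acc=0 h=0 v=0
  t=3 PE[1][2]: acc=40 h=40 v=1

dataflow = WS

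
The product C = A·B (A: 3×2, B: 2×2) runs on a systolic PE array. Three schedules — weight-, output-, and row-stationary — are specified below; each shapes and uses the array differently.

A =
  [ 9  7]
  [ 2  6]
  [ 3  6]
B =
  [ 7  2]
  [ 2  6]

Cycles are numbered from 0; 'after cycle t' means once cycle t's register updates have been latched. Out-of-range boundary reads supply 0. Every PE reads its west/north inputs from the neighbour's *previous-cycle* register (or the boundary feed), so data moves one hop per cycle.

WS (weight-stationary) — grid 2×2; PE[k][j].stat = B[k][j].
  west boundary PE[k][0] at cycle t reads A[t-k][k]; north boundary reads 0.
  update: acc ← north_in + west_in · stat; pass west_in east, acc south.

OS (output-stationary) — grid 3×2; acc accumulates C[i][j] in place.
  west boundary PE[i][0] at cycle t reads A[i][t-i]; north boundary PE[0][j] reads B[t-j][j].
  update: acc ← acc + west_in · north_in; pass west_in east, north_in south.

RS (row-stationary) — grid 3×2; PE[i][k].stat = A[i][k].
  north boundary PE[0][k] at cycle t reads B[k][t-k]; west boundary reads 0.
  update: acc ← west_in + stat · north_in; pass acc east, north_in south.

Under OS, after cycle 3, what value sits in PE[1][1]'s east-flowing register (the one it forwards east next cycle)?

OS 3×2: PE[1][1] cycle-by-cycle (with neighbour feeds):
  c0 r0c1: 0 / 0 / 0
  c0 r1c0: 0 / 0 / 0
  c0 r1c1: 0 / 0 / 0
  c1 r0c1: 18 / 9 / 2
  c1 r1c0: 14 / 2 / 7
  c1 r1c1: 0 / 0 / 0
  c2 r0c1: 60 / 7 / 6
  c2 r1c0: 26 / 6 / 2
  c2 r1c1: 4 / 2 / 2
  c3 r0c1: 60 / 0 / 0
  c3 r1c0: 26 / 0 / 0
  c3 r1c1: 40 / 6 / 6

register = 6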